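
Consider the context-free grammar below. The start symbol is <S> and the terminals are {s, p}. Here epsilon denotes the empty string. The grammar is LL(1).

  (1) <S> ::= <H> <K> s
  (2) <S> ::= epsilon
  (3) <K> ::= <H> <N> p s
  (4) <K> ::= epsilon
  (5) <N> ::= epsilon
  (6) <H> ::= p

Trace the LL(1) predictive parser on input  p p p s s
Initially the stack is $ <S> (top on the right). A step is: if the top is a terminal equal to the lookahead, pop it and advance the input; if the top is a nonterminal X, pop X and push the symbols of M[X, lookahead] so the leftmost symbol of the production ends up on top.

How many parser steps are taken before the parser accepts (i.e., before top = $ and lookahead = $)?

      Stack            Input        Action
   1  $ <S>            p p p s s $  expand <S> ::= <H> <K> s
   2  $ s <K> <H>      p p p s s $  expand <H> ::= p
   3  $ s <K> p        p p p s s $  match p
   4  $ s <K>          p p s s $    expand <K> ::= <H> <N> p s
   5  $ s s p <N> <H>  p p s s $    expand <H> ::= p
   6  $ s s p <N> p    p p s s $    match p
   7  $ s s p <N>      p s s $      expand <N> ::= epsilon
   8  $ s s p          p s s $      match p
   9  $ s s            s s $        match s
  10  $ s              s $          match s
Accept reached after 10 steps.

10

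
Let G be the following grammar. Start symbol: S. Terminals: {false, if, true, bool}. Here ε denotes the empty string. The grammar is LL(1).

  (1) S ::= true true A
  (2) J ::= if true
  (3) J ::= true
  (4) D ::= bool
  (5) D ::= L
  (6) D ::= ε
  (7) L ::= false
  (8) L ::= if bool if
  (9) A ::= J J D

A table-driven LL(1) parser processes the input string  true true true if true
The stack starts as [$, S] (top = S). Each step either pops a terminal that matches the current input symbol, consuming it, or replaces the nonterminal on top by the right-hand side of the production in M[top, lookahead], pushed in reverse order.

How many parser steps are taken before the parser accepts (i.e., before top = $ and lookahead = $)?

step 1: stack=$ S  input=true true true if true $  — expand S ::= true true A
step 2: stack=$ A true true  input=true true true if true $  — match true
step 3: stack=$ A true  input=true true if true $  — match true
step 4: stack=$ A  input=true if true $  — expand A ::= J J D
step 5: stack=$ D J J  input=true if true $  — expand J ::= true
step 6: stack=$ D J true  input=true if true $  — match true
step 7: stack=$ D J  input=if true $  — expand J ::= if true
step 8: stack=$ D true if  input=if true $  — match if
step 9: stack=$ D true  input=true $  — match true
step 10: stack=$ D  input=$  — expand D ::= ε
Accept reached after 10 steps.

10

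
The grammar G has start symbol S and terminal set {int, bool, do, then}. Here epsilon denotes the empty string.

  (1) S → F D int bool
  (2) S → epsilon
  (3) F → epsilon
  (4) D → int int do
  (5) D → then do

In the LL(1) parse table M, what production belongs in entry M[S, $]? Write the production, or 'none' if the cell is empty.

S → epsilon

FIRST(F): from F→epsilon we get {epsilon}. So FIRST(F) = {epsilon}.
FIRST(D): from D→int int do we get {int}; from D→then do we get {then}. So FIRST(D) = {int, then}.
FIRST(S): from S→F D int bool we get {int, then}; from S→epsilon we get {epsilon}. So FIRST(S) = {epsilon, int, then}.
FOLLOW(S) includes $ since S is the start symbol.
FOLLOW(S): S appears on no right-hand side. Thus FOLLOW(S) = {$}.
For S → F D int bool: FIRST(F D int bool) = {int, then}, so it goes in M[S, t] for t ∈ {int, then}.
For S → epsilon: FIRST(epsilon) = {epsilon}, so it goes in M[S, t] for t ∈ {}; since epsilon ∈ FIRST, also for every t ∈ FOLLOW(S) = {$}.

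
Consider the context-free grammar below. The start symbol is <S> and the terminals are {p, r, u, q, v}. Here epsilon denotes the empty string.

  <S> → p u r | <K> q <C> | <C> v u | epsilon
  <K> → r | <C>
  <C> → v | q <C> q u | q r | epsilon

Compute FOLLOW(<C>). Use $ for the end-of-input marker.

FIRST(<C>) = {epsilon, q, v}
FIRST(<K>) = {epsilon, q, r, v}  (via <C>)
FIRST(<S>) = {epsilon, p, q, r, v}  (via <K> q <C>, <C> v u)
FOLLOW(<S>) includes $ since <S> is the start symbol.
FOLLOW(<S>): <S> appears on no right-hand side. Thus FOLLOW(<S>) = {$}.
FOLLOW(<K>): in <S>→<K> q <C>, <K> is followed by q <C> with FIRST {q}. Thus FOLLOW(<K>) = {q}.
FOLLOW(<C>): in <S>→<K> q <C>, the suffix after <C> is empty, so FOLLOW(<C>) ⊇ FOLLOW(<S>) = {$}; in <S>→<C> v u, <C> is followed by v u with FIRST {v}; in <K>→<C>, the suffix after <C> is empty, so FOLLOW(<C>) ⊇ FOLLOW(<K>) = {q}; in <C>→q <C> q u, <C> is followed by q u with FIRST {q}. Thus FOLLOW(<C>) = {$, q, v}.

{$, q, v}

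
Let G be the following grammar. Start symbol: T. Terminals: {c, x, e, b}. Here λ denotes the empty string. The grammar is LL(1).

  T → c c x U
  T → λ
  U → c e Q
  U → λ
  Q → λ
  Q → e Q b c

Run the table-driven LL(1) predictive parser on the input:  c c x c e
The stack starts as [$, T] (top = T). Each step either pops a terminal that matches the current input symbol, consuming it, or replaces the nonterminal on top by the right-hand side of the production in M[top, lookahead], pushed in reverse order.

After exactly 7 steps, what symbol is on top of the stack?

     Stack      Input        Action
  1  $ T        c c x c e $  expand T → c c x U
  2  $ U x c c  c c x c e $  match c
  3  $ U x c    c x c e $    match c
  4  $ U x      x c e $      match x
  5  $ U        c e $        expand U → c e Q
  6  $ Q e c    c e $        match c
  7  $ Q e      e $          match e
Stack after step 7: $ Q (top = Q).

Q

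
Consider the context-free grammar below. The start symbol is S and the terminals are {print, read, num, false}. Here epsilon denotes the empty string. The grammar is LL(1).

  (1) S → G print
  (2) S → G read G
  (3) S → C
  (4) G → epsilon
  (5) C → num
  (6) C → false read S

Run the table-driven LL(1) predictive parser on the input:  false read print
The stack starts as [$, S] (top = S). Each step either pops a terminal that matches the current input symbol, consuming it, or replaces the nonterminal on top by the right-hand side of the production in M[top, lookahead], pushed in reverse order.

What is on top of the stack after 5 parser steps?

step 1: stack=$ S  input=false read print $  — expand S → C
step 2: stack=$ C  input=false read print $  — expand C → false read S
step 3: stack=$ S read false  input=false read print $  — match false
step 4: stack=$ S read  input=read print $  — match read
step 5: stack=$ S  input=print $  — expand S → G print
Stack after step 5: $ print G (top = G).

G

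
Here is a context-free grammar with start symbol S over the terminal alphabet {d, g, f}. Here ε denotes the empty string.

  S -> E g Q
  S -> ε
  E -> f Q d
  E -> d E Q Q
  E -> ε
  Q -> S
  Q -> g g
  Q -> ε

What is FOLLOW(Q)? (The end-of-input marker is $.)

{$, d, f, g}

FIRST(E): from E->f Q d we get {f}; from E->d E Q Q we get {d}; from E->ε we get {ε}. So FIRST(E) = {ε, d, f}.
FIRST(S): from S->E g Q we get {d, f, g}; from S->ε we get {ε}. So FIRST(S) = {ε, d, f, g}.
FIRST(Q): from Q->S we get {ε, d, f, g}; from Q->g g we get {g}; from Q->ε we get {ε}. So FIRST(Q) = {ε, d, f, g}.
FOLLOW(S) includes $ since S is the start symbol.
FOLLOW(E): in S->E g Q, E is followed by g Q with FIRST {g}; in E->d E Q Q, E is followed by Q Q with FIRST {ε, d, f, g}; in E->d E Q Q, the suffix after E is nullable (adds nothing new). Thus FOLLOW(E) = {d, f, g}.
FOLLOW(S): in Q->S, the suffix after S is empty, so FOLLOW(S) ⊇ FOLLOW(Q) = {$, d, f, g}. Thus FOLLOW(S) = {$, d, f, g}.
FOLLOW(Q): in S->E g Q, the suffix after Q is empty, so FOLLOW(Q) ⊇ FOLLOW(S) = {$, d, f, g}; in E->f Q d, Q is followed by d with FIRST {d}; in E->d E Q Q (occurrence 1), Q is followed by Q with FIRST {ε, d, f, g}; in E->d E Q Q (occurrence 1), the suffix after Q is nullable, so FOLLOW(Q) ⊇ FOLLOW(E) = {d, f, g}; in E->d E Q Q (occurrence 2), the suffix after Q is empty, so FOLLOW(Q) ⊇ FOLLOW(E) = {d, f, g}. Thus FOLLOW(Q) = {$, d, f, g}.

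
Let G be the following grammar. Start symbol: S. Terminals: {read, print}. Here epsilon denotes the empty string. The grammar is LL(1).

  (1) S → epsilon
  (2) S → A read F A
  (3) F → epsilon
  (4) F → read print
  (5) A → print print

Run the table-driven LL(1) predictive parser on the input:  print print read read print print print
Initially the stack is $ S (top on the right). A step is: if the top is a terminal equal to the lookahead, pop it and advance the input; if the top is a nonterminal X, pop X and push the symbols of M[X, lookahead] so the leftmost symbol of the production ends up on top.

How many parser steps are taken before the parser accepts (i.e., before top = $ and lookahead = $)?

11

step 1: stack=$ S  input=print print read read print print print $  — expand S → A read F A
step 2: stack=$ A F read A  input=print print read read print print print $  — expand A → print print
step 3: stack=$ A F read print print  input=print print read read print print print $  — match print
step 4: stack=$ A F read print  input=print read read print print print $  — match print
step 5: stack=$ A F read  input=read read print print print $  — match read
step 6: stack=$ A F  input=read print print print $  — expand F → read print
step 7: stack=$ A print read  input=read print print print $  — match read
step 8: stack=$ A print  input=print print print $  — match print
step 9: stack=$ A  input=print print $  — expand A → print print
step 10: stack=$ print print  input=print print $  — match print
step 11: stack=$ print  input=print $  — match print
Accept reached after 11 steps.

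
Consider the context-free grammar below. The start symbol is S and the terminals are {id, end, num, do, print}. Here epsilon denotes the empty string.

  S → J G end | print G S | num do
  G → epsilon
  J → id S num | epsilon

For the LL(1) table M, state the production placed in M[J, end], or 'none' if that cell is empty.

J → epsilon

FIRST(G) = {epsilon}
FIRST(J) = {epsilon, id}
FIRST(S) = {end, id, num, print}  (via J G end)
FOLLOW(S) includes $ since S is the start symbol.
FOLLOW(J): in S→J G end, J is followed by G end with FIRST {end}. Thus FOLLOW(J) = {end}.
For J → id S num: FIRST(id S num) = {id}, so it goes in M[J, t] for t ∈ {id}.
For J → epsilon: FIRST(epsilon) = {epsilon}, so it goes in M[J, t] for t ∈ {}; since epsilon ∈ FIRST, also for every t ∈ FOLLOW(J) = {end}.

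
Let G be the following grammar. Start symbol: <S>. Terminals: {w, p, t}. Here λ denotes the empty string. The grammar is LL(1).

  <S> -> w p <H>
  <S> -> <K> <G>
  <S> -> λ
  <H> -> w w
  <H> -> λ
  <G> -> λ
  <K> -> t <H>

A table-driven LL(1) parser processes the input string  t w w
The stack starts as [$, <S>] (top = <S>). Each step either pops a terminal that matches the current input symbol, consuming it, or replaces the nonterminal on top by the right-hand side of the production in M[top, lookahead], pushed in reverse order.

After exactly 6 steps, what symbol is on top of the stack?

<G>

     Stack        Input    Action
  1  $ <S>        t w w $  expand <S> -> <K> <G>
  2  $ <G> <K>    t w w $  expand <K> -> t <H>
  3  $ <G> <H> t  t w w $  match t
  4  $ <G> <H>    w w $    expand <H> -> w w
  5  $ <G> w w    w w $    match w
  6  $ <G> w      w $      match w
Stack after step 6: $ <G> (top = <G>).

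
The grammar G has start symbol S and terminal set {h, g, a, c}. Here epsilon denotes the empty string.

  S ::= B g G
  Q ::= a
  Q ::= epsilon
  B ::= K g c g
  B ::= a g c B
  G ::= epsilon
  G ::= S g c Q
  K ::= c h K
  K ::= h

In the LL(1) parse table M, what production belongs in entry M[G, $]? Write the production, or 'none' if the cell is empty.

FIRST(Q): from Q::=a we get {a}; from Q::=epsilon we get {epsilon}. So FIRST(Q) = {epsilon, a}.
FIRST(K): from K::=c h K we get {c}; from K::=h we get {h}. So FIRST(K) = {c, h}.
FIRST(B): from B::=K g c g we get {c, h}; from B::=a g c B we get {a}. So FIRST(B) = {a, c, h}.
FIRST(S): from S::=B g G we get {a, c, h}. So FIRST(S) = {a, c, h}.
FIRST(G): from G::=epsilon we get {epsilon}; from G::=S g c Q we get {a, c, h}. So FIRST(G) = {epsilon, a, c, h}.
FOLLOW(S) includes $ since S is the start symbol.
FOLLOW(S): in G::=S g c Q, S is followed by g c Q with FIRST {g}. Thus FOLLOW(S) = {$, g}.
FOLLOW(G): in S::=B g G, the suffix after G is empty, so FOLLOW(G) ⊇ FOLLOW(S) = {$, g}. Thus FOLLOW(G) = {$, g}.
For G ::= epsilon: FIRST(epsilon) = {epsilon}, so it goes in M[G, t] for t ∈ {}; since epsilon ∈ FIRST, also for every t ∈ FOLLOW(G) = {$, g}.
For G ::= S g c Q: FIRST(S g c Q) = {a, c, h}, so it goes in M[G, t] for t ∈ {a, c, h}.

G ::= epsilon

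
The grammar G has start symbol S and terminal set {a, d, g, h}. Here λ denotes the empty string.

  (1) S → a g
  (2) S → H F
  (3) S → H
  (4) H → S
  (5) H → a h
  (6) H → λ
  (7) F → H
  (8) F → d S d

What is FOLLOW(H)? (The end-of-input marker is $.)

{$, a, d}

FIRST(S) = {λ, a, d}  (via H F, H)
FIRST(H) = {λ, a, d}  (via S)
FIRST(F) = {λ, a, d}  (via H)
FOLLOW(S) includes $ since S is the start symbol.
FOLLOW(S): in H→S, the suffix after S is empty, so FOLLOW(S) ⊇ FOLLOW(H) = {$, a, d}; in F→d S d, S is followed by d with FIRST {d}. Thus FOLLOW(S) = {$, a, d}.
FOLLOW(F): in S→H F, the suffix after F is empty, so FOLLOW(F) ⊇ FOLLOW(S) = {$, a, d}. Thus FOLLOW(F) = {$, a, d}.
FOLLOW(H): in S→H F, H is followed by F with FIRST {λ, a, d}; in S→H F, the suffix after H is nullable, so FOLLOW(H) ⊇ FOLLOW(S) = {$, a, d}; in S→H, the suffix after H is empty, so FOLLOW(H) ⊇ FOLLOW(S) = {$, a, d}; in F→H, the suffix after H is empty, so FOLLOW(H) ⊇ FOLLOW(F) = {$, a, d}. Thus FOLLOW(H) = {$, a, d}.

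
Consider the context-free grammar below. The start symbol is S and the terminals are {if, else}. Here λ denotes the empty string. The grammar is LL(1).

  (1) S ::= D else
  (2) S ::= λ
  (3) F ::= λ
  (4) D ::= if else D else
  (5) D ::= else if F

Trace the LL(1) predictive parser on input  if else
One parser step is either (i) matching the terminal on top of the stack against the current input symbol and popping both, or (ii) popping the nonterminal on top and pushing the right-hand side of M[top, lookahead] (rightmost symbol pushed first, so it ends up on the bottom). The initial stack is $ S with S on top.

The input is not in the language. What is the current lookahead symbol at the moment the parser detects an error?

$

     Stack                  Input      Action
  1  $ S                    if else $  expand S ::= D else
  2  $ else D               if else $  expand D ::= if else D else
  3  $ else else D else if  if else $  match if
  4  $ else else D else     else $     match else
  5  $ else else D          $          error: M[D, $] is empty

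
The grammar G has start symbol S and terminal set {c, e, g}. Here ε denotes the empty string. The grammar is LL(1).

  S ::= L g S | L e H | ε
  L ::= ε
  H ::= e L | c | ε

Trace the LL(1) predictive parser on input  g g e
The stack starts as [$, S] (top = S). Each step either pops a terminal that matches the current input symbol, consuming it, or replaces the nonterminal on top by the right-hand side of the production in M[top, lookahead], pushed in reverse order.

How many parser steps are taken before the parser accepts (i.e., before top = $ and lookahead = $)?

10

      Stack    Input    Action
   1  $ S      g g e $  expand S ::= L g S
   2  $ S g L  g g e $  expand L ::= ε
   3  $ S g    g g e $  match g
   4  $ S      g e $    expand S ::= L g S
   5  $ S g L  g e $    expand L ::= ε
   6  $ S g    g e $    match g
   7  $ S      e $      expand S ::= L e H
   8  $ H e L  e $      expand L ::= ε
   9  $ H e    e $      match e
  10  $ H      $        expand H ::= ε
Accept reached after 10 steps.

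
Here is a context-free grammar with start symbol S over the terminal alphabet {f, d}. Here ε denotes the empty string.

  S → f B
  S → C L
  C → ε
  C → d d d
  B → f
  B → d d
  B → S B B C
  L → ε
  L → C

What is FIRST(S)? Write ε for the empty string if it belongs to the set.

{ε, d, f}

FIRST(C): from C→ε we get {ε}; from C→d d d we get {d}. So FIRST(C) = {ε, d}.
FIRST(L): from L→ε we get {ε}; from L→C we get {ε, d}. So FIRST(L) = {ε, d}.
FIRST(S): from S→f B we get {f}; from S→C L we get {ε, d}. So FIRST(S) = {ε, d, f}.
FIRST(B): from B→f we get {f}; from B→d d we get {d}; from B→S B B C we get {d, f}. So FIRST(B) = {d, f}.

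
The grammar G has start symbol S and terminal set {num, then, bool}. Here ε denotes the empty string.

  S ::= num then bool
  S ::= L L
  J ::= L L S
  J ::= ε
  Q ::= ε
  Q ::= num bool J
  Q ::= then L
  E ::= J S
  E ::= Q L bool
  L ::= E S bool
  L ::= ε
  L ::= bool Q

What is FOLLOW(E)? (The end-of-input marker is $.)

FIRST(Q) = {ε, num, then}
FIRST(S) = {ε, bool, num, then}  (via L L)
FIRST(J) = {ε, bool, num, then}  (via L L S)
FIRST(E) = {ε, bool, num, then}  (via J S, Q L bool)
FIRST(L) = {ε, bool, num, then}  (via E S bool)
FOLLOW(S) includes $ since S is the start symbol.
FOLLOW(E): in L::=E S bool, E is followed by S bool with FIRST {bool, num, then}. Thus FOLLOW(E) = {bool, num, then}.
FOLLOW(S): in J::=L L S, the suffix after S is empty, so FOLLOW(S) ⊇ FOLLOW(J) = {$, bool, num, then}; in E::=J S, the suffix after S is empty, so FOLLOW(S) ⊇ FOLLOW(E) = {bool, num, then}; in L::=E S bool, S is followed by bool with FIRST {bool}. Thus FOLLOW(S) = {$, bool, num, then}.
FOLLOW(J): in Q::=num bool J, the suffix after J is empty, so FOLLOW(J) ⊇ FOLLOW(Q) = {$, bool, num, then}; in E::=J S, J is followed by S with FIRST {ε, bool, num, then}; in E::=J S, the suffix after J is nullable, so FOLLOW(J) ⊇ FOLLOW(E) = {bool, num, then}. Thus FOLLOW(J) = {$, bool, num, then}.
FOLLOW(Q): in E::=Q L bool, Q is followed by L bool with FIRST {bool, num, then}; in L::=bool Q, the suffix after Q is empty, so FOLLOW(Q) ⊇ FOLLOW(L) = {$, bool, num, then}. Thus FOLLOW(Q) = {$, bool, num, then}.
FOLLOW(L): in S::=L L (occurrence 1), L is followed by L with FIRST {ε, bool, num, then}; in S::=L L (occurrence 1), the suffix after L is nullable, so FOLLOW(L) ⊇ FOLLOW(S) = {$, bool, num, then}; in S::=L L (occurrence 2), the suffix after L is empty, so FOLLOW(L) ⊇ FOLLOW(S) = {$, bool, num, then}; in J::=L L S (occurrence 1), L is followed by L S with FIRST {ε, bool, num, then}; in J::=L L S (occurrence 1), the suffix after L is nullable, so FOLLOW(L) ⊇ FOLLOW(J) = {$, bool, num, then}; in J::=L L S (occurrence 2), L is followed by S with FIRST {ε, bool, num, then}; in J::=L L S (occurrence 2), the suffix after L is nullable, so FOLLOW(L) ⊇ FOLLOW(J) = {$, bool, num, then}; in Q::=then L, the suffix after L is empty, so FOLLOW(L) ⊇ FOLLOW(Q) = {$, bool, num, then}; in E::=Q L bool, L is followed by bool with FIRST {bool}. Thus FOLLOW(L) = {$, bool, num, then}.

{bool, num, then}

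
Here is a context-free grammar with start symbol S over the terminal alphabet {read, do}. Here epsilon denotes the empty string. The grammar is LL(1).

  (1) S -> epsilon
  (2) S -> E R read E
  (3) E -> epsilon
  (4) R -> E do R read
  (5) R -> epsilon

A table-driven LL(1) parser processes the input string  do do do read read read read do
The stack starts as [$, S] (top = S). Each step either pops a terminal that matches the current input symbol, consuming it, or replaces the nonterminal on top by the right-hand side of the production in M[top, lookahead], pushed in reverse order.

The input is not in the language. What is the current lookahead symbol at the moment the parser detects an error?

do

step 1: stack=$ S  input=do do do read read read read do $  — expand S -> E R read E
step 2: stack=$ E read R E  input=do do do read read read read do $  — expand E -> epsilon
step 3: stack=$ E read R  input=do do do read read read read do $  — expand R -> E do R read
step 4: stack=$ E read read R do E  input=do do do read read read read do $  — expand E -> epsilon
step 5: stack=$ E read read R do  input=do do do read read read read do $  — match do
step 6: stack=$ E read read R  input=do do read read read read do $  — expand R -> E do R read
step 7: stack=$ E read read read R do E  input=do do read read read read do $  — expand E -> epsilon
step 8: stack=$ E read read read R do  input=do do read read read read do $  — match do
step 9: stack=$ E read read read R  input=do read read read read do $  — expand R -> E do R read
step 10: stack=$ E read read read read R do E  input=do read read read read do $  — expand E -> epsilon
step 11: stack=$ E read read read read R do  input=do read read read read do $  — match do
step 12: stack=$ E read read read read R  input=read read read read do $  — expand R -> epsilon
step 13: stack=$ E read read read read  input=read read read read do $  — match read
step 14: stack=$ E read read read  input=read read read do $  — match read
step 15: stack=$ E read read  input=read read do $  — match read
step 16: stack=$ E read  input=read do $  — match read
step 17: stack=$ E  input=do $  — expand E -> epsilon
step 18: stack=$  input=do $  — error: stack empty but input remains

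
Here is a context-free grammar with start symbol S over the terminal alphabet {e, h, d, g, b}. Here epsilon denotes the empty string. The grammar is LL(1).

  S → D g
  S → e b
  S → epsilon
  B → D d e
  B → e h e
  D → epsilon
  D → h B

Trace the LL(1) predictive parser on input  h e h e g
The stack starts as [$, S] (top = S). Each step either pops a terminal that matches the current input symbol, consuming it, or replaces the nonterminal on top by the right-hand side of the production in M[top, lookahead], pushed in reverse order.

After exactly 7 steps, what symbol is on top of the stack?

g

     Stack      Input        Action
  1  $ S        h e h e g $  expand S → D g
  2  $ g D      h e h e g $  expand D → h B
  3  $ g B h    h e h e g $  match h
  4  $ g B      e h e g $    expand B → e h e
  5  $ g e h e  e h e g $    match e
  6  $ g e h    h e g $      match h
  7  $ g e      e g $        match e
Stack after step 7: $ g (top = g).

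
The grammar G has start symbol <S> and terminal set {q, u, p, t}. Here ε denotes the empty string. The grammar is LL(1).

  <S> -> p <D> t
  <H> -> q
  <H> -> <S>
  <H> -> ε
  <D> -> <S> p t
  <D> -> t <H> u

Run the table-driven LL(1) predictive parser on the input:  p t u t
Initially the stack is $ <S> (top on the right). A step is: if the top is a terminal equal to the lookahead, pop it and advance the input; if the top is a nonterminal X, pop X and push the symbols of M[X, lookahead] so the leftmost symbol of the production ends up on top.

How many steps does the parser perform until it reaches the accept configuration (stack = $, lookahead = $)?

7

     Stack        Input      Action
  1  $ <S>        p t u t $  expand <S> -> p <D> t
  2  $ t <D> p    p t u t $  match p
  3  $ t <D>      t u t $    expand <D> -> t <H> u
  4  $ t u <H> t  t u t $    match t
  5  $ t u <H>    u t $      expand <H> -> ε
  6  $ t u        u t $      match u
  7  $ t          t $        match t
Accept reached after 7 steps.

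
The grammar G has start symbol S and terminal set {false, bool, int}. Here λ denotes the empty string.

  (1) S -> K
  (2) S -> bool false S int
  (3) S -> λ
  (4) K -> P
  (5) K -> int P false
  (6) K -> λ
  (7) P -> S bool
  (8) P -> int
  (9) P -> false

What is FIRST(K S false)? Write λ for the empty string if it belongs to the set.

{bool, false, int}

FIRST(S): from S->K we get {λ, bool, false, int}; from S->bool false S int we get {bool}; from S->λ we get {λ}. So FIRST(S) = {λ, bool, false, int}.
FIRST(P): from P->S bool we get {bool, false, int}; from P->int we get {int}; from P->false we get {false}. So FIRST(P) = {bool, false, int}.
FIRST(K): from K->P we get {bool, false, int}; from K->int P false we get {int}; from K->λ we get {λ}. So FIRST(K) = {λ, bool, false, int}.
FIRST(K S false): take FIRST of each symbol in turn, carrying on past any symbol whose FIRST contains λ; result {bool, false, int}.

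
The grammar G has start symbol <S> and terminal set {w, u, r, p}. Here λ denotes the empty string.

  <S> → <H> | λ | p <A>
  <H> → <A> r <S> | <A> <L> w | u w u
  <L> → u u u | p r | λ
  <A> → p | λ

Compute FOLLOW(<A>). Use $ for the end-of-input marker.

{$, p, r, u, w}

FIRST(<L>) = {λ, p, u}
FIRST(<A>) = {λ, p}
FIRST(<H>) = {p, r, u, w}  (via <A> r <S>, <A> <L> w)
FIRST(<S>) = {λ, p, r, u, w}  (via <H>)
FOLLOW(<S>) includes $ since <S> is the start symbol.
FOLLOW(<L>): in <H>→<A> <L> w, <L> is followed by w with FIRST {w}. Thus FOLLOW(<L>) = {w}.
FOLLOW(<S>): in <H>→<A> r <S>, the suffix after <S> is empty, so FOLLOW(<S>) ⊇ FOLLOW(<H>) = {$}. Thus FOLLOW(<S>) = {$}.
FOLLOW(<H>): in <S>→<H>, the suffix after <H> is empty, so FOLLOW(<H>) ⊇ FOLLOW(<S>) = {$}. Thus FOLLOW(<H>) = {$}.
FOLLOW(<A>): in <S>→p <A>, the suffix after <A> is empty, so FOLLOW(<A>) ⊇ FOLLOW(<S>) = {$}; in <H>→<A> r <S>, <A> is followed by r <S> with FIRST {r}; in <H>→<A> <L> w, <A> is followed by <L> w with FIRST {p, u, w}. Thus FOLLOW(<A>) = {$, p, r, u, w}.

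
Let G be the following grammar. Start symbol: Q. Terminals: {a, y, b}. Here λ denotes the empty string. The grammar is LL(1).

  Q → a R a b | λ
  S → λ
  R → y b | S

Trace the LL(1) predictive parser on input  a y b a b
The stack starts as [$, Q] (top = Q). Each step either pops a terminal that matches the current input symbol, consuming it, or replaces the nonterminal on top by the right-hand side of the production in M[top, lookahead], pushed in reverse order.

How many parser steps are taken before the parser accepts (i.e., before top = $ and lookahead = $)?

7

     Stack      Input        Action
  1  $ Q        a y b a b $  expand Q → a R a b
  2  $ b a R a  a y b a b $  match a
  3  $ b a R    y b a b $    expand R → y b
  4  $ b a b y  y b a b $    match y
  5  $ b a b    b a b $      match b
  6  $ b a      a b $        match a
  7  $ b        b $          match b
Accept reached after 7 steps.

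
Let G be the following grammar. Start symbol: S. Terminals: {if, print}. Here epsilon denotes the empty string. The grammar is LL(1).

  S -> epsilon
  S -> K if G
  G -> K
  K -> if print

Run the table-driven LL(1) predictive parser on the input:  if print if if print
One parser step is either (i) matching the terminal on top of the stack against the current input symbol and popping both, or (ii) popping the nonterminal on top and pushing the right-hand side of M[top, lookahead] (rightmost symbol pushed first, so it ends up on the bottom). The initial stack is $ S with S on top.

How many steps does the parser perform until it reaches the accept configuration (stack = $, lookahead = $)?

9

step 1: stack=$ S  input=if print if if print $  — expand S -> K if G
step 2: stack=$ G if K  input=if print if if print $  — expand K -> if print
step 3: stack=$ G if print if  input=if print if if print $  — match if
step 4: stack=$ G if print  input=print if if print $  — match print
step 5: stack=$ G if  input=if if print $  — match if
step 6: stack=$ G  input=if print $  — expand G -> K
step 7: stack=$ K  input=if print $  — expand K -> if print
step 8: stack=$ print if  input=if print $  — match if
step 9: stack=$ print  input=print $  — match print
Accept reached after 9 steps.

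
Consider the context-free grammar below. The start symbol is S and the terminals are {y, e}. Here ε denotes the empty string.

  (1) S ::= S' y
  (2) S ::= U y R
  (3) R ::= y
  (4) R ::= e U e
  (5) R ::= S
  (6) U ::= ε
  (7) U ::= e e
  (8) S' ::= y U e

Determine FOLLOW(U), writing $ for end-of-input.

{e, y}

FIRST(U) = {ε, e}
FIRST(S') = {y}
FIRST(S) = {e, y}  (via S' y, U y R)
FIRST(R) = {e, y}  (via S)
FOLLOW(S) includes $ since S is the start symbol.
FOLLOW(U): in S::=U y R, U is followed by y R with FIRST {y}; in R::=e U e, U is followed by e with FIRST {e}; in S'::=y U e, U is followed by e with FIRST {e}. Thus FOLLOW(U) = {e, y}.
FOLLOW(S'): in S::=S' y, S' is followed by y with FIRST {y}. Thus FOLLOW(S') = {y}.
FOLLOW(S): in R::=S, the suffix after S is empty, so FOLLOW(S) ⊇ FOLLOW(R) = {$}. Thus FOLLOW(S) = {$}.
FOLLOW(R): in S::=U y R, the suffix after R is empty, so FOLLOW(R) ⊇ FOLLOW(S) = {$}. Thus FOLLOW(R) = {$}.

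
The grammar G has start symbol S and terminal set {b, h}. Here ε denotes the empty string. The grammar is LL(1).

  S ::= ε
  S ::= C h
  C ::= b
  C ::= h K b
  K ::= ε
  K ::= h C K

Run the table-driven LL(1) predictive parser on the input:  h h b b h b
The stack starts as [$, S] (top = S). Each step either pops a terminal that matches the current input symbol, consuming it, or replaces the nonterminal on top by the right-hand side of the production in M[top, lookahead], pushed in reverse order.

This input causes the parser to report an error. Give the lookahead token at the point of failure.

step 1: stack=$ S  input=h h b b h b $  — expand S ::= C h
step 2: stack=$ h C  input=h h b b h b $  — expand C ::= h K b
step 3: stack=$ h b K h  input=h h b b h b $  — match h
step 4: stack=$ h b K  input=h b b h b $  — expand K ::= h C K
step 5: stack=$ h b K C h  input=h b b h b $  — match h
step 6: stack=$ h b K C  input=b b h b $  — expand C ::= b
step 7: stack=$ h b K b  input=b b h b $  — match b
step 8: stack=$ h b K  input=b h b $  — expand K ::= ε
step 9: stack=$ h b  input=b h b $  — match b
step 10: stack=$ h  input=h b $  — match h
step 11: stack=$  input=b $  — error: stack empty but input remains

b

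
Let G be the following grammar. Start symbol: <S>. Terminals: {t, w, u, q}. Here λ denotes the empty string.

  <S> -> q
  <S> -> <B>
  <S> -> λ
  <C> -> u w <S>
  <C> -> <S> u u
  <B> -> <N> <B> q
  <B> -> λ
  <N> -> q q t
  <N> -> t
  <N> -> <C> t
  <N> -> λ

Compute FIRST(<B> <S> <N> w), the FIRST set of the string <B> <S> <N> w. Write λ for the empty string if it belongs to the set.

FIRST(<S>) = {λ, q, t, u}  (via <B>)
FIRST(<C>) = {q, t, u}  (via <S> u u)
FIRST(<N>) = {λ, q, t, u}  (via <C> t)
FIRST(<B>) = {λ, q, t, u}  (via <N> <B> q)
FIRST(<B> <S> <N> w): take FIRST of each symbol in turn, carrying on past any symbol whose FIRST contains λ; result {q, t, u, w}.

{q, t, u, w}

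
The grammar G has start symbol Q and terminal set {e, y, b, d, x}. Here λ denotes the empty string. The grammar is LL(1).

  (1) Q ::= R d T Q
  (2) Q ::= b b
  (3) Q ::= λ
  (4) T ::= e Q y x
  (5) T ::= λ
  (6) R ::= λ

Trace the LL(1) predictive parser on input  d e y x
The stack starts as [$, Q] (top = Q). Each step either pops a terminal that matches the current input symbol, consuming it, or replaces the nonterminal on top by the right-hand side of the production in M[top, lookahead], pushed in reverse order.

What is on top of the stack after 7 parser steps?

x

step 1: stack=$ Q  input=d e y x $  — expand Q ::= R d T Q
step 2: stack=$ Q T d R  input=d e y x $  — expand R ::= λ
step 3: stack=$ Q T d  input=d e y x $  — match d
step 4: stack=$ Q T  input=e y x $  — expand T ::= e Q y x
step 5: stack=$ Q x y Q e  input=e y x $  — match e
step 6: stack=$ Q x y Q  input=y x $  — expand Q ::= λ
step 7: stack=$ Q x y  input=y x $  — match y
Stack after step 7: $ Q x (top = x).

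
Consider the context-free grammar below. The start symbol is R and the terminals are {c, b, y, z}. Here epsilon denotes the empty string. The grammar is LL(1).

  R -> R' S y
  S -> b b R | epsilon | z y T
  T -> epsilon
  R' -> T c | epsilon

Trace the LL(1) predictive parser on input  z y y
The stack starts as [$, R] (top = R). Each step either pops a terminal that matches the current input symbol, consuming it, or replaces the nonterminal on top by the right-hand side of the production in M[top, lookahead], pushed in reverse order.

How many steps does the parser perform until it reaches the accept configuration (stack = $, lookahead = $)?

step 1: stack=$ R  input=z y y $  — expand R -> R' S y
step 2: stack=$ y S R'  input=z y y $  — expand R' -> epsilon
step 3: stack=$ y S  input=z y y $  — expand S -> z y T
step 4: stack=$ y T y z  input=z y y $  — match z
step 5: stack=$ y T y  input=y y $  — match y
step 6: stack=$ y T  input=y $  — expand T -> epsilon
step 7: stack=$ y  input=y $  — match y
Accept reached after 7 steps.

7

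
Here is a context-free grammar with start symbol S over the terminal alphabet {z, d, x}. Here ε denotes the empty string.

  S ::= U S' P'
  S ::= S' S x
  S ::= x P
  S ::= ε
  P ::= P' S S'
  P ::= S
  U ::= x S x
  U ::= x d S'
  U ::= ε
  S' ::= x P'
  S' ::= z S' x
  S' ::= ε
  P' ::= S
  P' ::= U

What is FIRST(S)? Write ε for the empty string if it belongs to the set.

FIRST(U) = {ε, x}
FIRST(S') = {ε, x, z}
FIRST(S) = {ε, x, z}  (via U S' P', S' S x)
FIRST(P') = {ε, x, z}  (via S, U)
FIRST(P) = {ε, x, z}  (via P' S S', S)

{ε, x, z}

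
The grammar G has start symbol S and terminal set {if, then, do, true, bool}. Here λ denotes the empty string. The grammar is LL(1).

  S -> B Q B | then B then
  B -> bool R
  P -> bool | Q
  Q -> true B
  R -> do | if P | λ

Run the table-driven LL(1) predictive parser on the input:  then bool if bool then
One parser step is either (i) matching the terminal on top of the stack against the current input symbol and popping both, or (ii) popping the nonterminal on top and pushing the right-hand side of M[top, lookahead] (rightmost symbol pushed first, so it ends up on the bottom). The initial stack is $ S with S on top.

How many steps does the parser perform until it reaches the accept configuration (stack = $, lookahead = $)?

step 1: stack=$ S  input=then bool if bool then $  — expand S -> then B then
step 2: stack=$ then B then  input=then bool if bool then $  — match then
step 3: stack=$ then B  input=bool if bool then $  — expand B -> bool R
step 4: stack=$ then R bool  input=bool if bool then $  — match bool
step 5: stack=$ then R  input=if bool then $  — expand R -> if P
step 6: stack=$ then P if  input=if bool then $  — match if
step 7: stack=$ then P  input=bool then $  — expand P -> bool
step 8: stack=$ then bool  input=bool then $  — match bool
step 9: stack=$ then  input=then $  — match then
Accept reached after 9 steps.

9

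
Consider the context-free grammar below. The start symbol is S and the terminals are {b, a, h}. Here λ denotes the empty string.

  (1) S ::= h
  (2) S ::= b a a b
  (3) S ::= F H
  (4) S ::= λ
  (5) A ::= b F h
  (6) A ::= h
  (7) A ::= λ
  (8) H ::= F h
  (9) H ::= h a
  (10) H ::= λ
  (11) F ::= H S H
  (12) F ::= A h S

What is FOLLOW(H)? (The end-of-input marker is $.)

FIRST(A) = {λ, b, h}
FIRST(S) = {λ, b, h}  (via F H)
FIRST(H) = {λ, b, h}  (via F h)
FIRST(F) = {λ, b, h}  (via H S H, A h S)
FOLLOW(S) includes $ since S is the start symbol.
FOLLOW(A): in F::=A h S, A is followed by h S with FIRST {h}. Thus FOLLOW(A) = {h}.
FOLLOW(S): in F::=H S H, S is followed by H with FIRST {λ, b, h}; in F::=H S H, the suffix after S is nullable, so FOLLOW(S) ⊇ FOLLOW(F) = {$, b, h}; in F::=A h S, the suffix after S is empty, so FOLLOW(S) ⊇ FOLLOW(F) = {$, b, h}. Thus FOLLOW(S) = {$, b, h}.
FOLLOW(F): in S::=F H, F is followed by H with FIRST {λ, b, h}; in S::=F H, the suffix after F is nullable, so FOLLOW(F) ⊇ FOLLOW(S) = {$, b, h}; in A::=b F h, F is followed by h with FIRST {h}; in H::=F h, F is followed by h with FIRST {h}. Thus FOLLOW(F) = {$, b, h}.
FOLLOW(H): in S::=F H, the suffix after H is empty, so FOLLOW(H) ⊇ FOLLOW(S) = {$, b, h}; in F::=H S H (occurrence 1), H is followed by S H with FIRST {λ, b, h}; in F::=H S H (occurrence 1), the suffix after H is nullable, so FOLLOW(H) ⊇ FOLLOW(F) = {$, b, h}; in F::=H S H (occurrence 2), the suffix after H is empty, so FOLLOW(H) ⊇ FOLLOW(F) = {$, b, h}. Thus FOLLOW(H) = {$, b, h}.

{$, b, h}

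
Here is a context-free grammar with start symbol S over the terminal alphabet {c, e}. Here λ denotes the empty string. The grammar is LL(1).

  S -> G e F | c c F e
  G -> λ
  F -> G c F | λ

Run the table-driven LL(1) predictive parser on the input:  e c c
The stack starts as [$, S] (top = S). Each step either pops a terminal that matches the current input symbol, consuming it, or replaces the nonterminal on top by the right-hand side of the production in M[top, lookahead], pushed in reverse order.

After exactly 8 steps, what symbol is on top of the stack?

c

step 1: stack=$ S  input=e c c $  — expand S -> G e F
step 2: stack=$ F e G  input=e c c $  — expand G -> λ
step 3: stack=$ F e  input=e c c $  — match e
step 4: stack=$ F  input=c c $  — expand F -> G c F
step 5: stack=$ F c G  input=c c $  — expand G -> λ
step 6: stack=$ F c  input=c c $  — match c
step 7: stack=$ F  input=c $  — expand F -> G c F
step 8: stack=$ F c G  input=c $  — expand G -> λ
Stack after step 8: $ F c (top = c).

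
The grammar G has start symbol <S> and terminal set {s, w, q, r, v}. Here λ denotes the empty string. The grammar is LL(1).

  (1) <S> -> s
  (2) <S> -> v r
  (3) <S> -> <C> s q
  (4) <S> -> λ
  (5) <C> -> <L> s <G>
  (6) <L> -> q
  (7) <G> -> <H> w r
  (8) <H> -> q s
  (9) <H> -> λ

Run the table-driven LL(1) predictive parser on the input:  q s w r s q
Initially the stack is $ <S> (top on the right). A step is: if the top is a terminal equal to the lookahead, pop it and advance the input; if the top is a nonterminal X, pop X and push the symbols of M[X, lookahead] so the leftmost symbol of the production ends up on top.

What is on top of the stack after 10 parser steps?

q

      Stack            Input          Action
   1  $ <S>            q s w r s q $  expand <S> -> <C> s q
   2  $ q s <C>        q s w r s q $  expand <C> -> <L> s <G>
   3  $ q s <G> s <L>  q s w r s q $  expand <L> -> q
   4  $ q s <G> s q    q s w r s q $  match q
   5  $ q s <G> s      s w r s q $    match s
   6  $ q s <G>        w r s q $      expand <G> -> <H> w r
   7  $ q s r w <H>    w r s q $      expand <H> -> λ
   8  $ q s r w        w r s q $      match w
   9  $ q s r          r s q $        match r
  10  $ q s            s q $          match s
Stack after step 10: $ q (top = q).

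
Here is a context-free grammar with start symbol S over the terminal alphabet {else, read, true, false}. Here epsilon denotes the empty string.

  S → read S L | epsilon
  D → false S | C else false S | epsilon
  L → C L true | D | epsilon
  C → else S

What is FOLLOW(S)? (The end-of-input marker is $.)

FIRST(S) = {epsilon, read}
FIRST(C) = {else}
FIRST(D) = {epsilon, else, false}  (via C else false S)
FIRST(L) = {epsilon, else, false}  (via C L true, D)
FOLLOW(S) includes $ since S is the start symbol.
FOLLOW(C): in D→C else false S, C is followed by else false S with FIRST {else}; in L→C L true, C is followed by L true with FIRST {else, false, true}. Thus FOLLOW(C) = {else, false, true}.
FOLLOW(S): in S→read S L, S is followed by L with FIRST {epsilon, else, false}; in S→read S L, the suffix after S is nullable (adds nothing new); in D→false S, the suffix after S is empty, so FOLLOW(S) ⊇ FOLLOW(D) = {$, else, false, true}; in D→C else false S, the suffix after S is empty, so FOLLOW(S) ⊇ FOLLOW(D) = {$, else, false, true}; in C→else S, the suffix after S is empty, so FOLLOW(S) ⊇ FOLLOW(C) = {else, false, true}. Thus FOLLOW(S) = {$, else, false, true}.
FOLLOW(L): in S→read S L, the suffix after L is empty, so FOLLOW(L) ⊇ FOLLOW(S) = {$, else, false, true}; in L→C L true, L is followed by true with FIRST {true}. Thus FOLLOW(L) = {$, else, false, true}.
FOLLOW(D): in L→D, the suffix after D is empty, so FOLLOW(D) ⊇ FOLLOW(L) = {$, else, false, true}. Thus FOLLOW(D) = {$, else, false, true}.

{$, else, false, true}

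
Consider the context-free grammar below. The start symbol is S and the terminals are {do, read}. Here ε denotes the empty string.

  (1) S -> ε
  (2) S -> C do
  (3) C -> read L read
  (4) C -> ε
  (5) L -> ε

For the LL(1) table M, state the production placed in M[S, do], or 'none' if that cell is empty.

S -> C do

FIRST(C) = {ε, read}
FIRST(L) = {ε}
FIRST(S) = {ε, do, read}  (via C do)
FOLLOW(S) includes $ since S is the start symbol.
FOLLOW(S): S appears on no right-hand side. Thus FOLLOW(S) = {$}.
For S -> ε: FIRST(ε) = {ε}, so it goes in M[S, t] for t ∈ {}; since ε ∈ FIRST, also for every t ∈ FOLLOW(S) = {$}.
For S -> C do: FIRST(C do) = {do, read}, so it goes in M[S, t] for t ∈ {do, read}.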